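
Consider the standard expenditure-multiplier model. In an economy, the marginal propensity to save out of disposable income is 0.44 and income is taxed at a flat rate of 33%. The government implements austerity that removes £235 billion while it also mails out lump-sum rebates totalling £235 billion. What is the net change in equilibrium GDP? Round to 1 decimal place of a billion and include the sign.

−£165.5 billion

MPC = 1 − MPS = 1 − 0.44 = 0.56.
Expenditure multiplier = 1/(1 − c(1−t)) = 1/(1 − 0.56×0.67) = 1/0.6248 ≈ 1.601.
ΔG contributes k·ΔG = (−£235 billion) / 0.6248 ≈ −£376.1 billion.
ΔT of −£235 billion changes first-round spending by −c·ΔT = +£131.6 billion, contributing k·(−c·ΔT) = (+£131.6 billion) / 0.6248 ≈ +£210.6 billion.
Net ΔY = k(ΔG − c·ΔT) = (−£103.4 billion) / 0.6248 ≈ −£165.5 billion.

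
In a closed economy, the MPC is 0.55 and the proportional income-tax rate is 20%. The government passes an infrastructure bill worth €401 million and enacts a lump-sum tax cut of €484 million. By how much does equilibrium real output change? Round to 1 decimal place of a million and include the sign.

+€1,191.4 million

Expenditure multiplier = 1/(1 − c(1−t)) = 1/(1 − 0.55×0.8) = 1/0.56 ≈ 1.786.
ΔG contributes k·ΔG = (+€401 million) / 0.56 ≈ +€716.1 million.
ΔT of −€484 million changes first-round spending by −c·ΔT = +€266.2 million, contributing k·(−c·ΔT) = (+€266.2 million) / 0.56 ≈ +€475.4 million.
Net ΔY = k(ΔG − c·ΔT) = (+€667.2 million) / 0.56 ≈ +€1,191.4 million.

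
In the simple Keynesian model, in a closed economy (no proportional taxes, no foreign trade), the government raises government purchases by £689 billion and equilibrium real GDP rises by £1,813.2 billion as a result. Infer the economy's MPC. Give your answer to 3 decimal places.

0.620

Implied spending multiplier k = ΔY/ΔG = 1,813.2/689 ≈ 2.6316.
Since k = 1/(1 − MPC), MPC = 1 − 1/k = 1 − ΔG/ΔY = 1 − 689/1,813.2 ≈ 0.620.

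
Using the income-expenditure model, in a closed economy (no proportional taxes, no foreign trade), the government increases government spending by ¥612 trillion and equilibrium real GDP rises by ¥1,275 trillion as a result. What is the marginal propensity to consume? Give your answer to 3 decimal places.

0.520

Implied spending multiplier k = ΔY/ΔG = 1,275/612 ≈ 2.0833.
Since k = 1/(1 − MPC), MPC = 1 − 1/k = 1 − ΔG/ΔY = 1 − 612/1,275 = 0.520.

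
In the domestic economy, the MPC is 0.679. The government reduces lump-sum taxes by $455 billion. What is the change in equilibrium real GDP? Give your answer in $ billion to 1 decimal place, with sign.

A lump-sum tax change of −$455 billion shifts disposable income by +$455 billion; first-round consumption changes by −c × ΔT = −0.679 × (−$455 billion) = +$308.945 billion.
Expenditure multiplier = 1/(1 − MPC) = 1/(1 − 0.679) = 1/0.321 ≈ 3.115.
The tax multiplier is −c × k ≈ −2.115, so ΔY = k × (−c·ΔT) = (+$308.945 billion) / 0.321 ≈ +$962.4 billion.

+$962.4 billion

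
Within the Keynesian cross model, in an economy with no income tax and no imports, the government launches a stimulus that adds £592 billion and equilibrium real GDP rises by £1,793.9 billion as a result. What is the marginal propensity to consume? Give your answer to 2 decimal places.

Implied spending multiplier k = ΔY/ΔG = 1,793.9/592 ≈ 3.0302.
Since k = 1/(1 − MPC), MPC = 1 − 1/k = 1 − ΔG/ΔY = 1 − 592/1,793.9 ≈ 0.67.

0.67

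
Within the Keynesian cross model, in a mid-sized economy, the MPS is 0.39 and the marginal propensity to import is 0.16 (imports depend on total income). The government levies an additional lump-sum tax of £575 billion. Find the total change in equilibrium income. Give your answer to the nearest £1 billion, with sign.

MPC = 1 − MPS = 1 − 0.39 = 0.61.
A lump-sum tax change of +£575 billion shifts disposable income by −£575 billion; first-round consumption changes by −c × ΔT = −0.61 × (+£575 billion) = −£350.75 billion.
Expenditure multiplier = 1/(1 − c + m) = 1/(1 − 0.61 + 0.16) = 1/0.55 ≈ 1.818.
The tax multiplier is −c × k ≈ −1.109, so ΔY = k × (−c·ΔT) = (−£350.75 billion) / 0.55 ≈ −£638 billion.

−£638 billion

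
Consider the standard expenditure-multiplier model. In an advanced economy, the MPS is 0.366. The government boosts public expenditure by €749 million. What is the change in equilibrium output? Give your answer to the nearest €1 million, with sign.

+€2,046 million

MPC = 1 − MPS = 1 − 0.366 = 0.634.
Government-spending multiplier = 1/(1 − MPC) = 1/(1 − 0.634) = 1/0.366 ≈ 2.732.
ΔY = k × ΔG = (+€749 million) / 0.366 ≈ +€2,046 million.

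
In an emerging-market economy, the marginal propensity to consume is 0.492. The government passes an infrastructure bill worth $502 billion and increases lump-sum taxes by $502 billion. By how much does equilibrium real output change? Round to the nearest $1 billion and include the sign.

Expenditure multiplier = 1/(1 − MPC) = 1/(1 − 0.492) = 1/0.508 ≈ 1.969.
ΔG contributes k·ΔG = (+$502 billion) / 0.508 ≈ +$988.2 billion.
ΔT of +$502 billion changes first-round spending by −c·ΔT = −$246.984 billion, contributing k·(−c·ΔT) = (−$246.984 billion) / 0.508 ≈ −$486.2 billion.
With ΔG = ΔT and no other leakages, the balanced-budget multiplier is 1, so ΔY = ΔG = +$502 billion.

+$502 billion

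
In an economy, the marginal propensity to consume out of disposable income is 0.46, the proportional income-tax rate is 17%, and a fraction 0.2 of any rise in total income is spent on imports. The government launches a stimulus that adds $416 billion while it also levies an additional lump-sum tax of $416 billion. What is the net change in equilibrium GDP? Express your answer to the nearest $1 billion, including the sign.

Expenditure multiplier = 1/(1 − c(1−t) + m) = 1/(1 − 0.46×0.83 + 0.2) = 1/0.8182 ≈ 1.222.
ΔG contributes k·ΔG = (+$416 billion) / 0.8182 ≈ +$508.4 billion.
ΔT of +$416 billion changes first-round spending by −c·ΔT = −$191.36 billion, contributing k·(−c·ΔT) = (−$191.36 billion) / 0.8182 ≈ −$233.9 billion.
Net ΔY = k(ΔG − c·ΔT) = (+$224.64 billion) / 0.8182 ≈ +$275 billion.

+$275 billion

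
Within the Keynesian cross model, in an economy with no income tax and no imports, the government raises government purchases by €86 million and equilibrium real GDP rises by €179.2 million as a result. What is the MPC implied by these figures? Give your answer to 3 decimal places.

0.520

Implied spending multiplier k = ΔY/ΔG = 179.2/86 ≈ 2.0837.
Since k = 1/(1 − MPC), MPC = 1 − 1/k = 1 − ΔG/ΔY = 1 − 86/179.2 ≈ 0.520.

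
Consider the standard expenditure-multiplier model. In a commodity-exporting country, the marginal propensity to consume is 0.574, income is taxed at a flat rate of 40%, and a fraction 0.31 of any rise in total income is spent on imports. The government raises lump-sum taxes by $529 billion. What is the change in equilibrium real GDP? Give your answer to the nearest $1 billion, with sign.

−$314 billion

A lump-sum tax change of +$529 billion shifts disposable income by −$529 billion; first-round consumption changes by −c × ΔT = −0.574 × (+$529 billion) = −$303.646 billion.
Expenditure multiplier = 1/(1 − c(1−t) + m) = 1/(1 − 0.574×0.6 + 0.31) = 1/0.9656 ≈ 1.036.
The tax multiplier is −c × k ≈ −0.594, so ΔY = k × (−c·ΔT) = (−$303.646 billion) / 0.9656 ≈ −$314 billion.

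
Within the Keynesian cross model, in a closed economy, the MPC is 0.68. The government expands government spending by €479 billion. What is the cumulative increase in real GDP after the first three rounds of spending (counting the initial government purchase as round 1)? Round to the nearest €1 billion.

€1,026 billion

Round 1 adds ΔG = €479 billion; each later round is MPC = 0.68 times the previous.
After 3 rounds: 479 + 325.72 + 221.4896 = ΔG·(1 − c^3)/(1 − c) = 479 × (1 − 0.314432)/0.32 ≈ €1,026 billion.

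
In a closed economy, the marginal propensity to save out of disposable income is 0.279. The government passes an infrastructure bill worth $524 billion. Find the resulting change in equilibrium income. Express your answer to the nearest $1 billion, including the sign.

+$1,878 billion

MPC = 1 − MPS = 1 − 0.279 = 0.721.
Expenditure multiplier = 1/(1 − MPC) = 1/(1 − 0.721) = 1/0.279 ≈ 3.584.
ΔY = k × ΔG = (+$524 billion) / 0.279 ≈ +$1,878 billion.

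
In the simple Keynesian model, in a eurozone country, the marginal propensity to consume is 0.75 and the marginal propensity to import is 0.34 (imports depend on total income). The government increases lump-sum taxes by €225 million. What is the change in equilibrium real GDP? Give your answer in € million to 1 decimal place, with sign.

−€286.0 million

A lump-sum tax change of +€225 million shifts disposable income by −€225 million; first-round consumption changes by −c × ΔT = −0.75 × (+€225 million) = −€168.75 million.
Expenditure multiplier = 1/(1 − c + m) = 1/(1 − 0.75 + 0.34) = 1/0.59 ≈ 1.695.
The tax multiplier is −c × k ≈ −1.271, so ΔY = k × (−c·ΔT) = (−€168.75 million) / 0.59 ≈ −€286 million.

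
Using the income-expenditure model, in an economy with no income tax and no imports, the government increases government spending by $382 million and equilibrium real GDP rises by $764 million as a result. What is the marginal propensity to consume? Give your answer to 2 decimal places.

Implied spending multiplier k = ΔY/ΔG = 764/382 = 2.
Since k = 1/(1 − MPC), MPC = 1 − 1/k = 1 − ΔG/ΔY = 1 − 382/764 = 0.50.

0.50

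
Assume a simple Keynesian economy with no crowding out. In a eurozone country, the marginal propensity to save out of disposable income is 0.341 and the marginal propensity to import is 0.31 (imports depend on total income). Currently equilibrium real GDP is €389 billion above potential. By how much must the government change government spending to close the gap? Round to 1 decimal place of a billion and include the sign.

−€253.2 billion

MPC = 1 − MPS = 1 − 0.341 = 0.659.
Spending multiplier = 1/(1 − c + m) = 1/(1 − 0.659 + 0.31) = 1/0.651 ≈ 1.536.
Need ΔY = −€389 billion, so ΔG = ΔY/k = (−€389 billion) × 0.651 ≈ −€253.2 billion.
The government should cut government spending by €253.2 billion.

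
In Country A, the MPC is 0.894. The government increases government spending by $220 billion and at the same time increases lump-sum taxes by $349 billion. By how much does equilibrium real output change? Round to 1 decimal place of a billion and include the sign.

−$868.0 billion

Expenditure multiplier = 1/(1 − MPC) = 1/(1 − 0.894) = 1/0.106 ≈ 9.434.
ΔG contributes k·ΔG = (+$220 billion) / 0.106 ≈ +$2,075.5 billion.
ΔT of +$349 billion changes first-round spending by −c·ΔT = −$312.006 billion, contributing k·(−c·ΔT) = (−$312.006 billion) / 0.106 ≈ −$2,943.5 billion.
Net ΔY = k(ΔG − c·ΔT) = (−$92.006 billion) / 0.106 ≈ −$868 billion.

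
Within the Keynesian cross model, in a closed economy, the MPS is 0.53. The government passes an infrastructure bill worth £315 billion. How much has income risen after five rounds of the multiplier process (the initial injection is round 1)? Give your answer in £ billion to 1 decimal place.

MPC = 1 − MPS = 1 − 0.53 = 0.47.
Round 1 adds ΔG = £315 billion; each later round is MPC = 0.47 times the previous.
After 5 rounds: 315 + 148.05 + 69.5835 + 32.704245 + 15.37099515 = ΔG·(1 − c^5)/(1 − c) = 315 × (1 − 0.0229345007)/0.53 ≈ £580.7 billion.

£580.7 billion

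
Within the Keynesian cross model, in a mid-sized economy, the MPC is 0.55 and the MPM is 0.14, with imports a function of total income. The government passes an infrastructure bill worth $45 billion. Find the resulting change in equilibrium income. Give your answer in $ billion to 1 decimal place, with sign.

Government-spending multiplier = 1/(1 − c + m) = 1/(1 − 0.55 + 0.14) = 1/0.59 ≈ 1.695.
ΔY = k × ΔG = (+$45 billion) / 0.59 ≈ +$76.3 billion.

+$76.3 billion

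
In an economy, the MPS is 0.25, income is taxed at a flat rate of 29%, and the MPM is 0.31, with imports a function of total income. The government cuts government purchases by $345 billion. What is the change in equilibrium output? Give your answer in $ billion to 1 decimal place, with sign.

−$443.7 billion

MPC = 1 − MPS = 1 − 0.25 = 0.75.
Spending multiplier = 1/(1 − c(1−t) + m) = 1/(1 − 0.75×0.71 + 0.31) = 1/0.7775 ≈ 1.286.
ΔY = k × ΔG = (−$345 billion) / 0.7775 ≈ −$443.7 billion.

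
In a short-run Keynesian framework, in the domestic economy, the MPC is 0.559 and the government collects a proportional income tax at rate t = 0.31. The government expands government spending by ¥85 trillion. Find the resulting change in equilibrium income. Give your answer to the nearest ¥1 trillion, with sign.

+¥138 trillion

Spending multiplier = 1/(1 − c(1−t)) = 1/(1 − 0.559×0.69) = 1/0.61429 ≈ 1.628.
ΔY = k × ΔG = (+¥85 trillion) / 0.61429 ≈ +¥138 trillion.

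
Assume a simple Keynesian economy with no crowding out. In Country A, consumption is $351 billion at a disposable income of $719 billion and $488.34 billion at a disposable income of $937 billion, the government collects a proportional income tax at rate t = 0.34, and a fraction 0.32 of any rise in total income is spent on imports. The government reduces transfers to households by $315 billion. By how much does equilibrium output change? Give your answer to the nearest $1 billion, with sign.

MPC = ΔC/ΔYd = (488.34 − 351)/(937 − 719) = 137.34/218 = 0.63.
The transfer change shifts disposable income by −$315 billion, so first-round consumption changes by c·ΔTR = 0.63 × (−$315 billion) = −$198.45 billion.
Expenditure multiplier = 1/(1 − c(1−t) + m) = 1/(1 − 0.63×0.66 + 0.32) = 1/0.9042 ≈ 1.106.
The transfer multiplier is c × k ≈ 0.697, so ΔY = k × (c·ΔTR) = (−$198.45 billion) / 0.9042 ≈ −$219 billion.

−$219 billion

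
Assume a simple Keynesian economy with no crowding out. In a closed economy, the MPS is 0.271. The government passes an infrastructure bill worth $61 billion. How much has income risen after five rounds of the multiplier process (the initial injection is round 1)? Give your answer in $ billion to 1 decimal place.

$178.7 billion

MPC = 1 − MPS = 1 − 0.271 = 0.729.
Round 1 adds ΔG = $61 billion; each later round is MPC = 0.729 times the previous.
After 5 rounds: 61 + 44.469 + 32.417901 + 23.632649829 + 17.228201725341 = ΔG·(1 − c^5)/(1 − c) = 61 × (1 − 0.205891132094649)/0.271 ≈ $178.7 billion.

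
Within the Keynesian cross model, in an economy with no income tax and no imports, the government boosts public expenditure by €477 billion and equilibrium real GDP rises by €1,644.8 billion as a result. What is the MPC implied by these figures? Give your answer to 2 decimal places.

0.71

Implied spending multiplier k = ΔY/ΔG = 1,644.8/477 ≈ 3.4482.
Since k = 1/(1 − MPC), MPC = 1 − 1/k = 1 − ΔG/ΔY = 1 − 477/1,644.8 ≈ 0.71.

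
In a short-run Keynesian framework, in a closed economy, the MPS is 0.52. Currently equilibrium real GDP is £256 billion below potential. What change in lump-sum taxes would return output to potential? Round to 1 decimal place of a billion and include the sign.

MPC = 1 − MPS = 1 − 0.52 = 0.48.
Spending multiplier = 1/(1 − MPC) = 1/(1 − 0.48) = 1/0.52 ≈ 1.923.
Tax multiplier = −c·k = −0.48/0.52 ≈ −0.923. Need ΔY = +£256 billion, so ΔT = ΔY/(−c·k) = −(+£256 billion) × 0.52 / 0.48 ≈ −£277.3 billion.
The government should cut lump-sum taxes by £277.3 billion.

−£277.3 billion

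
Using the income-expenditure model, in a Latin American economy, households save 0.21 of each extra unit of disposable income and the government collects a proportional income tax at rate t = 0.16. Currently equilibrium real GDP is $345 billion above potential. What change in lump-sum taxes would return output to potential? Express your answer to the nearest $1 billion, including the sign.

MPC = 1 − MPS = 1 − 0.21 = 0.79.
Spending multiplier = 1/(1 − c(1−t)) = 1/(1 − 0.79×0.84) = 1/0.3364 ≈ 2.973.
Tax multiplier = −c·k = −0.79/0.3364 ≈ −2.348. Need ΔY = −$345 billion, so ΔT = ΔY/(−c·k) = −(−$345 billion) × 0.3364 / 0.79 ≈ +$147 billion.
The government should raise lump-sum taxes by $147 billion.

+$147 billion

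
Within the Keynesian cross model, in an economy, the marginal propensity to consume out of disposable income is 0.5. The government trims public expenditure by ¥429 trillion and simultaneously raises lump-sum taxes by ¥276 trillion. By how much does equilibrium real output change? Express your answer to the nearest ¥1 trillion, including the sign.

Expenditure multiplier = 1/(1 − MPC) = 1/(1 − 0.5) = 1/0.5 = 2.
ΔG contributes k·ΔG = (−¥429 trillion) / 0.5 = −¥858 trillion.
ΔT of +¥276 trillion changes first-round spending by −c·ΔT = −¥138 trillion, contributing k·(−c·ΔT) = (−¥138 trillion) / 0.5 = −¥276 trillion.
Net ΔY = k(ΔG − c·ΔT) = (−¥567 trillion) / 0.5 = −¥1,134 trillion.

−¥1,134 trillion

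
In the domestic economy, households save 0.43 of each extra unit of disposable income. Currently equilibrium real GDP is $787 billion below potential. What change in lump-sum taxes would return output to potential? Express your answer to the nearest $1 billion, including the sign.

MPC = 1 − MPS = 1 − 0.43 = 0.57.
Spending multiplier = 1/(1 − MPC) = 1/(1 − 0.57) = 1/0.43 ≈ 2.326.
Tax multiplier = −c·k = −0.57/0.43 ≈ −1.326. Need ΔY = +$787 billion, so ΔT = ΔY/(−c·k) = −(+$787 billion) × 0.43 / 0.57 ≈ −$594 billion.
The government should cut lump-sum taxes by $594 billion.

−$594 billion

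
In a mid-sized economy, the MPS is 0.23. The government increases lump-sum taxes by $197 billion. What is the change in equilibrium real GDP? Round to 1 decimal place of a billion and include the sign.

−$659.5 billion

MPC = 1 − MPS = 1 − 0.23 = 0.77.
A lump-sum tax change of +$197 billion shifts disposable income by −$197 billion; first-round consumption changes by −c × ΔT = −0.77 × (+$197 billion) = −$151.69 billion.
Expenditure multiplier = 1/(1 − MPC) = 1/(1 − 0.77) = 1/0.23 ≈ 4.348.
The tax multiplier is −c × k ≈ −3.348, so ΔY = k × (−c·ΔT) = (−$151.69 billion) / 0.23 ≈ −$659.5 billion.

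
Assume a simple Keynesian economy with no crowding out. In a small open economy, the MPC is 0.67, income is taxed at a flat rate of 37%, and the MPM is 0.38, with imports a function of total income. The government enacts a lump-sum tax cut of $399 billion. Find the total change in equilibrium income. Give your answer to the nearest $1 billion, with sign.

+$279 billion

A lump-sum tax change of −$399 billion shifts disposable income by +$399 billion; first-round consumption changes by −c × ΔT = −0.67 × (−$399 billion) = +$267.33 billion.
Expenditure multiplier = 1/(1 − c(1−t) + m) = 1/(1 − 0.67×0.63 + 0.38) = 1/0.9579 ≈ 1.044.
The tax multiplier is −c × k ≈ −0.699, so ΔY = k × (−c·ΔT) = (+$267.33 billion) / 0.9579 ≈ +$279 billion.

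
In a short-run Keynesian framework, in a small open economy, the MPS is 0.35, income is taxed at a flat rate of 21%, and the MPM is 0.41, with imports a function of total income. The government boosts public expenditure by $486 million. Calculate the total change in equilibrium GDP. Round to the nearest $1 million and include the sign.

MPC = 1 − MPS = 1 − 0.35 = 0.65.
Spending multiplier = 1/(1 − c(1−t) + m) = 1/(1 − 0.65×0.79 + 0.41) = 1/0.8965 ≈ 1.115.
ΔY = k × ΔG = (+$486 million) / 0.8965 ≈ +$542 million.

+$542 million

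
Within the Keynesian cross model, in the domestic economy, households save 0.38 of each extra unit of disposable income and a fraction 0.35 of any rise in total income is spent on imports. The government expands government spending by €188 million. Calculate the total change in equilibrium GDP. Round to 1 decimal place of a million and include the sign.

+€257.5 million

MPC = 1 − MPS = 1 − 0.38 = 0.62.
Spending multiplier = 1/(1 − c + m) = 1/(1 − 0.62 + 0.35) = 1/0.73 ≈ 1.37.
ΔY = k × ΔG = (+€188 million) / 0.73 ≈ +€257.5 million.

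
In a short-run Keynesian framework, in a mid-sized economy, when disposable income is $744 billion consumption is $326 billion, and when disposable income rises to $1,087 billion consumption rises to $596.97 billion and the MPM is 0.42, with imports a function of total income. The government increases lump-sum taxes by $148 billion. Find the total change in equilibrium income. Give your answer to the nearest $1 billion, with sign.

−$186 billion

MPC = ΔC/ΔYd = (596.97 − 326)/(1,087 − 744) = 270.97/343 = 0.79.
A lump-sum tax change of +$148 billion shifts disposable income by −$148 billion; first-round consumption changes by −c × ΔT = −0.79 × (+$148 billion) = −$116.92 billion.
Expenditure multiplier = 1/(1 − c + m) = 1/(1 − 0.79 + 0.42) = 1/0.63 ≈ 1.587.
The tax multiplier is −c × k ≈ −1.254, so ΔY = k × (−c·ΔT) = (−$116.92 billion) / 0.63 ≈ −$186 billion.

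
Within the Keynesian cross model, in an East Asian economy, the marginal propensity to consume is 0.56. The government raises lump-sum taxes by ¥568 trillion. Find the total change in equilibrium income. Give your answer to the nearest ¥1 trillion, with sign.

−¥723 trillion

A lump-sum tax change of +¥568 trillion shifts disposable income by −¥568 trillion; first-round consumption changes by −c × ΔT = −0.56 × (+¥568 trillion) = −¥318.08 trillion.
Expenditure multiplier = 1/(1 − MPC) = 1/(1 − 0.56) = 1/0.44 ≈ 2.273.
The tax multiplier is −c × k ≈ −1.273, so ΔY = k × (−c·ΔT) = (−¥318.08 trillion) / 0.44 ≈ −¥723 trillion.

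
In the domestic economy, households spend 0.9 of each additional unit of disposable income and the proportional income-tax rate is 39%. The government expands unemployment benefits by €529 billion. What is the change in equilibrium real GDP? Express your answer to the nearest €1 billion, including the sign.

The transfer change shifts disposable income by +€529 billion, so first-round consumption changes by c·ΔTR = 0.9 × (+€529 billion) = +€476.1 billion.
Expenditure multiplier = 1/(1 − c(1−t)) = 1/(1 − 0.9×0.61) = 1/0.451 ≈ 2.217.
The transfer multiplier is c × k ≈ 1.996, so ΔY = k × (c·ΔTR) = (+€476.1 billion) / 0.451 ≈ +€1,056 billion.

+€1,056 billion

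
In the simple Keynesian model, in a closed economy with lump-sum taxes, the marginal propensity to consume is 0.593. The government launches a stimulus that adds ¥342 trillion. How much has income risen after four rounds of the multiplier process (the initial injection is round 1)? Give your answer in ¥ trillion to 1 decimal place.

Round 1 adds ΔG = ¥342 trillion; each later round is MPC = 0.593 times the previous.
After 4 rounds: 342 + 202.806 + 120.263958 + 71.316527094 = ΔG·(1 − c^4)/(1 − c) = 342 × (1 − 0.123657019201)/0.407 ≈ ¥736.4 trillion.

¥736.4 trillion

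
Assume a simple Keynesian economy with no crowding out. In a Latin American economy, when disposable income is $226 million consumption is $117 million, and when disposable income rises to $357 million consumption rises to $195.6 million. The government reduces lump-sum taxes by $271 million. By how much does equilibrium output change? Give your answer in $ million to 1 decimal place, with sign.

+$406.5 million

MPC = ΔC/ΔYd = (195.6 − 117)/(357 − 226) = 78.6/131 = 0.6.
A lump-sum tax change of −$271 million shifts disposable income by +$271 million; first-round consumption changes by −c × ΔT = −0.6 × (−$271 million) = +$162.6 million.
Expenditure multiplier = 1/(1 − MPC) = 1/(1 − 0.6) = 1/0.4 = 2.5.
The tax multiplier is −c × k = −1.5, so ΔY = k × (−c·ΔT) = (+$162.6 million) / 0.4 = +$406.5 million.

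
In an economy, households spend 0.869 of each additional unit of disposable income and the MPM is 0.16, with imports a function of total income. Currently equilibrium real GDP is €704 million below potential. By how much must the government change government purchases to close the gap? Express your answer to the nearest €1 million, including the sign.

Spending multiplier = 1/(1 − c + m) = 1/(1 − 0.869 + 0.16) = 1/0.291 ≈ 3.436.
Need ΔY = +€704 million, so ΔG = ΔY/k = (+€704 million) × 0.291 ≈ +€205 million.
The government should increase government purchases by €205 million.

+€205 million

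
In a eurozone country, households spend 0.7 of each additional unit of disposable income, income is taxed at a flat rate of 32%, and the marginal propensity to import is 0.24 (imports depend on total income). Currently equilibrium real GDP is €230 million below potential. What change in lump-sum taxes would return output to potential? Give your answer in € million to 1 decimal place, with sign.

−€251.0 million

Spending multiplier = 1/(1 − c(1−t) + m) = 1/(1 − 0.7×0.68 + 0.24) = 1/0.764 ≈ 1.309.
Tax multiplier = −c·k = −0.7/0.764 ≈ −0.916. Need ΔY = +€230 million, so ΔT = ΔY/(−c·k) = −(+€230 million) × 0.764 / 0.7 ≈ −€251 million.
The government should cut lump-sum taxes by €251 million.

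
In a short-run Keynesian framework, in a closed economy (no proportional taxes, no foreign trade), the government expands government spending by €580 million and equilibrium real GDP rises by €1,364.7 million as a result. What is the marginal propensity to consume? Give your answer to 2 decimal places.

0.57

Implied spending multiplier k = ΔY/ΔG = 1,364.7/580 ≈ 2.3529.
Since k = 1/(1 − MPC), MPC = 1 − 1/k = 1 − ΔG/ΔY = 1 − 580/1,364.7 ≈ 0.57.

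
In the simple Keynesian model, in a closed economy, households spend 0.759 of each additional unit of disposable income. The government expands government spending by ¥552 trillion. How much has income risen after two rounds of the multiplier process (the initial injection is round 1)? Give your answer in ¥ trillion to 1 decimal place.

¥971.0 trillion

Round 1 adds ΔG = ¥552 trillion; each later round is MPC = 0.759 times the previous.
After 2 rounds: 552 + 418.968 = ΔG·(1 − c^2)/(1 − c) = 552 × (1 − 0.576081)/0.241 ≈ ¥971 trillion.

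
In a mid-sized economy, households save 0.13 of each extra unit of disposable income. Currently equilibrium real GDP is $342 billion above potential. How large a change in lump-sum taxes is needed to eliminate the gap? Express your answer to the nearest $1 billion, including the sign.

MPC = 1 − MPS = 1 − 0.13 = 0.87.
Spending multiplier = 1/(1 − MPC) = 1/(1 − 0.87) = 1/0.13 ≈ 7.692.
Tax multiplier = −c·k = −0.87/0.13 ≈ −6.692. Need ΔY = −$342 billion, so ΔT = ΔY/(−c·k) = −(−$342 billion) × 0.13 / 0.87 ≈ +$51 billion.
The government should raise lump-sum taxes by $51 billion.

+$51 billion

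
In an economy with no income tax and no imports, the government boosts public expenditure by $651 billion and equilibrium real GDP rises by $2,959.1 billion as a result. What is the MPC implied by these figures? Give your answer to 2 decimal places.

Implied spending multiplier k = ΔY/ΔG = 2,959.1/651 ≈ 4.5455.
Since k = 1/(1 − MPC), MPC = 1 − 1/k = 1 − ΔG/ΔY = 1 − 651/2,959.1 ≈ 0.78.

0.78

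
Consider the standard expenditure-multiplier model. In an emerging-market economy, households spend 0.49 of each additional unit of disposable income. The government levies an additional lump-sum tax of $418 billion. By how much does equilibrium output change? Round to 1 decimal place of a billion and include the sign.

A lump-sum tax change of +$418 billion shifts disposable income by −$418 billion; first-round consumption changes by −c × ΔT = −0.49 × (+$418 billion) = −$204.82 billion.
Expenditure multiplier = 1/(1 − MPC) = 1/(1 − 0.49) = 1/0.51 ≈ 1.961.
The tax multiplier is −c × k ≈ −0.961, so ΔY = k × (−c·ΔT) = (−$204.82 billion) / 0.51 ≈ −$401.6 billion.

−$401.6 billion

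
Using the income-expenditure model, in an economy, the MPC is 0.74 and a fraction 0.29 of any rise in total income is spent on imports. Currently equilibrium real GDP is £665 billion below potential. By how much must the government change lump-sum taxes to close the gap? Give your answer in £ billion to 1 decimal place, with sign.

−£494.3 billion

Spending multiplier = 1/(1 − c + m) = 1/(1 − 0.74 + 0.29) = 1/0.55 ≈ 1.818.
Tax multiplier = −c·k = −0.74/0.55 ≈ −1.345. Need ΔY = +£665 billion, so ΔT = ΔY/(−c·k) = −(+£665 billion) × 0.55 / 0.74 ≈ −£494.3 billion.
The government should cut lump-sum taxes by £494.3 billion.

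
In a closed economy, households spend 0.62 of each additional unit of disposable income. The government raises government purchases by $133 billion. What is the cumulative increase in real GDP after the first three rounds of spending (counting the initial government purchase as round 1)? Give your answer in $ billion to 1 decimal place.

$266.6 billion

Round 1 adds ΔG = $133 billion; each later round is MPC = 0.62 times the previous.
After 3 rounds: 133 + 82.46 + 51.1252 = ΔG·(1 − c^3)/(1 − c) = 133 × (1 − 0.238328)/0.38 ≈ $266.6 billion.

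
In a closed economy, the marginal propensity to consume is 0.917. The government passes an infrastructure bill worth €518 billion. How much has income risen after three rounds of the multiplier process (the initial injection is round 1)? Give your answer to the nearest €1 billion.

Round 1 adds ΔG = €518 billion; each later round is MPC = 0.917 times the previous.
After 3 rounds: 518 + 475.006 + 435.580502 = ΔG·(1 − c^3)/(1 − c) = 518 × (1 − 0.771095213)/0.083 ≈ €1,429 billion.

€1,429 billion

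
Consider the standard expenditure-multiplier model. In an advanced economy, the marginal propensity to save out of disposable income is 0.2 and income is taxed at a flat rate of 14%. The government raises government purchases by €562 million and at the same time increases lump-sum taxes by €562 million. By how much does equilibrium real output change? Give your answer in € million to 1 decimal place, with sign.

MPC = 1 − MPS = 1 − 0.2 = 0.8.
Expenditure multiplier = 1/(1 − c(1−t)) = 1/(1 − 0.8×0.86) = 1/0.312 ≈ 3.205.
ΔG contributes k·ΔG = (+€562 million) / 0.312 ≈ +€1,801.3 million.
ΔT of +€562 million changes first-round spending by −c·ΔT = −€449.6 million, contributing k·(−c·ΔT) = (−€449.6 million) / 0.312 ≈ −€1,441 million.
Net ΔY = k(ΔG − c·ΔT) = (+€112.4 million) / 0.312 ≈ +€360.3 million.

+€360.3 million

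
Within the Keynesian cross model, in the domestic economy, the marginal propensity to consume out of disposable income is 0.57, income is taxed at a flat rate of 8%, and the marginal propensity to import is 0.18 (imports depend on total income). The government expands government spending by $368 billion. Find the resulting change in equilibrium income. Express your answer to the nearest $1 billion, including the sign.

Spending multiplier = 1/(1 − c(1−t) + m) = 1/(1 − 0.57×0.92 + 0.18) = 1/0.6556 ≈ 1.525.
ΔY = k × ΔG = (+$368 billion) / 0.6556 ≈ +$561 billion.

+$561 billion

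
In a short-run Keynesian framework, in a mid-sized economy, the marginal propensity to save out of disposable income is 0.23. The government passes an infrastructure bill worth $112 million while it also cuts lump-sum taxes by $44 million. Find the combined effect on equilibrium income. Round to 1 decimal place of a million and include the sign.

MPC = 1 − MPS = 1 − 0.23 = 0.77.
Expenditure multiplier = 1/(1 − MPC) = 1/(1 − 0.77) = 1/0.23 ≈ 4.348.
ΔG contributes k·ΔG = (+$112 million) / 0.23 ≈ +$487 million.
ΔT of −$44 million changes first-round spending by −c·ΔT = +$33.88 million, contributing k·(−c·ΔT) = (+$33.88 million) / 0.23 ≈ +$147.3 million.
Net ΔY = k(ΔG − c·ΔT) = (+$145.88 million) / 0.23 ≈ +$634.3 million.

+$634.3 million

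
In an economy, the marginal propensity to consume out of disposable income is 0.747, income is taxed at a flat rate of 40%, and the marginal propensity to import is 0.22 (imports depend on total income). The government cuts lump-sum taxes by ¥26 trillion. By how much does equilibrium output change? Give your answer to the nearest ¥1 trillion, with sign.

A lump-sum tax change of −¥26 trillion shifts disposable income by +¥26 trillion; first-round consumption changes by −c × ΔT = −0.747 × (−¥26 trillion) = +¥19.422 trillion.
Expenditure multiplier = 1/(1 − c(1−t) + m) = 1/(1 − 0.747×0.6 + 0.22) = 1/0.7718 ≈ 1.296.
The tax multiplier is −c × k ≈ −0.968, so ΔY = k × (−c·ΔT) = (+¥19.422 trillion) / 0.7718 ≈ +¥25 trillion.

+¥25 trillion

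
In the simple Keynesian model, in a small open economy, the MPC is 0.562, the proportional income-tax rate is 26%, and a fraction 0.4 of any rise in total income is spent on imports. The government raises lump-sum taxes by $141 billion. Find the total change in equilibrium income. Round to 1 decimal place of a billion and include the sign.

A lump-sum tax change of +$141 billion shifts disposable income by −$141 billion; first-round consumption changes by −c × ΔT = −0.562 × (+$141 billion) = −$79.242 billion.
Expenditure multiplier = 1/(1 − c(1−t) + m) = 1/(1 − 0.562×0.74 + 0.4) = 1/0.98412 ≈ 1.016.
The tax multiplier is −c × k ≈ −0.571, so ΔY = k × (−c·ΔT) = (−$79.242 billion) / 0.98412 ≈ −$80.5 billion.

−$80.5 billion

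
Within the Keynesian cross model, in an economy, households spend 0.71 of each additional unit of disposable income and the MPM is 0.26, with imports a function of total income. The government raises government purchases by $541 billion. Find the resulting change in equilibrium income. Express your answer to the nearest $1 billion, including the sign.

+$984 billion

Expenditure multiplier = 1/(1 − c + m) = 1/(1 − 0.71 + 0.26) = 1/0.55 ≈ 1.818.
ΔY = k × ΔG = (+$541 billion) / 0.55 ≈ +$984 billion.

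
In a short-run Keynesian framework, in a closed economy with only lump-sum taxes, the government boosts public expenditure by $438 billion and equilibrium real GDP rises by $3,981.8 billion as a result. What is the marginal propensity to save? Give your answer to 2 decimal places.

0.11

Implied spending multiplier k = ΔY/ΔG = 3,981.8/438 ≈ 9.0909.
Since k = 1/(1 − MPC), MPC = 1 − 1/k = 1 − ΔG/ΔY = 1 − 438/3,981.8 ≈ 0.89.
MPS = 1 − MPC = 0.11.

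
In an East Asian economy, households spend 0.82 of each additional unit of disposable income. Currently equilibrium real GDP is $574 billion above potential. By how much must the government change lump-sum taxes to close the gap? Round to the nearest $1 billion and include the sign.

+$126 billion

Spending multiplier = 1/(1 − MPC) = 1/(1 − 0.82) = 1/0.18 ≈ 5.556.
Tax multiplier = −c·k = −0.82/0.18 ≈ −4.556. Need ΔY = −$574 billion, so ΔT = ΔY/(−c·k) = −(−$574 billion) × 0.18 / 0.82 = +$126 billion.
The government should raise lump-sum taxes by $126 billion.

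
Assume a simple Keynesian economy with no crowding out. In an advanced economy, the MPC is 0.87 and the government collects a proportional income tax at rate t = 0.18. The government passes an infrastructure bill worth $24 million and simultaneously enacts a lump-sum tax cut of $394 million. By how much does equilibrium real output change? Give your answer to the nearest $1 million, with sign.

Expenditure multiplier = 1/(1 − c(1−t)) = 1/(1 − 0.87×0.82) = 1/0.2866 ≈ 3.489.
ΔG contributes k·ΔG = (+$24 million) / 0.2866 ≈ +$83.7 million.
ΔT of −$394 million changes first-round spending by −c·ΔT = +$342.78 million, contributing k·(−c·ΔT) = (+$342.78 million) / 0.2866 ≈ +$1,196 million.
Net ΔY = k(ΔG − c·ΔT) = (+$366.78 million) / 0.2866 ≈ +$1,280 million.

+$1,280 million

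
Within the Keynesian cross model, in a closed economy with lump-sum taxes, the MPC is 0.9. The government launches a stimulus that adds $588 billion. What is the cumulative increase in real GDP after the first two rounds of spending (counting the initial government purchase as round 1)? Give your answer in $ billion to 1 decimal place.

Round 1 adds ΔG = $588 billion; each later round is MPC = 0.9 times the previous.
After 2 rounds: 588 + 529.2 = ΔG·(1 − c^2)/(1 − c) = 588 × (1 − 0.81)/0.1 = $1,117.2 billion.

$1,117.2 billion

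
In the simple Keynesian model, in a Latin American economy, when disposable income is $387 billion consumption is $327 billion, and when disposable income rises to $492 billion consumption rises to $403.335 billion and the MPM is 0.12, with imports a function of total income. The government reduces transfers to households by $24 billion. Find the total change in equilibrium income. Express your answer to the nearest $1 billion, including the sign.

−$44 billion

MPC = ΔC/ΔYd = (403.335 − 327)/(492 − 387) = 76.335/105 = 0.727.
The transfer change shifts disposable income by −$24 billion, so first-round consumption changes by c·ΔTR = 0.727 × (−$24 billion) = −$17.448 billion.
Expenditure multiplier = 1/(1 − c + m) = 1/(1 − 0.727 + 0.12) = 1/0.393 ≈ 2.545.
The transfer multiplier is c × k ≈ 1.85, so ΔY = k × (c·ΔTR) = (−$17.448 billion) / 0.393 ≈ −$44 billion.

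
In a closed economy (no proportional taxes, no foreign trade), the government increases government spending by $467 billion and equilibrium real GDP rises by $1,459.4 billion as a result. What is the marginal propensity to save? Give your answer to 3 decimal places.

Implied spending multiplier k = ΔY/ΔG = 1,459.4/467 ≈ 3.1251.
Since k = 1/(1 − MPC), MPC = 1 − 1/k = 1 − ΔG/ΔY = 1 − 467/1,459.4 ≈ 0.680.
MPS = 1 − MPC = 0.320.

0.320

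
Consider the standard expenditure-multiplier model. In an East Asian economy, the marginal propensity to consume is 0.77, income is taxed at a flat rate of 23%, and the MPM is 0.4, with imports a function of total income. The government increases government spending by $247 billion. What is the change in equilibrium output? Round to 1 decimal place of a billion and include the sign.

+$306.0 billion

Expenditure multiplier = 1/(1 − c(1−t) + m) = 1/(1 − 0.77×0.77 + 0.4) = 1/0.8071 ≈ 1.239.
ΔY = k × ΔG = (+$247 billion) / 0.8071 ≈ +$306 billion.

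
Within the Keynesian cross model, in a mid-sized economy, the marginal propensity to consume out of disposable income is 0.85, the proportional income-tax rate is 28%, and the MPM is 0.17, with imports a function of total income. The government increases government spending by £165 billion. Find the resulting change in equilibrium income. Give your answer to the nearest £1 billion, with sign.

Expenditure multiplier = 1/(1 − c(1−t) + m) = 1/(1 − 0.85×0.72 + 0.17) = 1/0.558 ≈ 1.792.
ΔY = k × ΔG = (+£165 billion) / 0.558 ≈ +£296 billion.

+£296 billion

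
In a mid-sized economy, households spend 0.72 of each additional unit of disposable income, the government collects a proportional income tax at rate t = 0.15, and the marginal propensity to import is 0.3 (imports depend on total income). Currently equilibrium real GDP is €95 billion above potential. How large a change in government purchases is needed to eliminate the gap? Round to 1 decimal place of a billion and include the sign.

Spending multiplier = 1/(1 − c(1−t) + m) = 1/(1 − 0.72×0.85 + 0.3) = 1/0.688 ≈ 1.453.
Need ΔY = −€95 billion, so ΔG = ΔY/k = (−€95 billion) × 0.688 ≈ −€65.4 billion.
The government should cut government purchases by €65.4 billion.

−€65.4 billion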